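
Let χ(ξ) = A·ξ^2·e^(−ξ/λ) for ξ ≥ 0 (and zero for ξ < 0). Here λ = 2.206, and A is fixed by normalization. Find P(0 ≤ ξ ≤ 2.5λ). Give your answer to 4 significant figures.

|χ|² is the probability density, so P = ∫_{0}^{2.5λ} |χ|² dξ.
With A² fixed by ∫|χ|² = 1, i.e. A² = (3·λ^5/4)^(−1), substitute and integrate.
Let u = ξ/λ; then A² and the length scale cancel, so P = ∫_{0}^{2.5} u^4·e^(-2·u) du ÷ ∫_{0}^{∞} u^4·e^(-2·u) du.
With ∫ u^4·e^(-2·u) du = -(u^4/2 + u^3 + 3·u^2/2 + 3·u/2 + 3/4)·e^(-2·u) + C, the region integral is 3/4 - 1569·e^(-5)/32 and the full one is 3/4.
Taking the ratio, P = 0.55951.

P ≈ 0.5595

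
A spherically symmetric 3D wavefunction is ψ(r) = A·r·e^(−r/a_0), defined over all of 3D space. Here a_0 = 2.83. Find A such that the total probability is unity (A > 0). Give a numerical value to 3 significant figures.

A ≈ 0.0242

The normalization condition is ∫|ψ|² 4πr² dr = 1 from 0 to ∞.
(Spherical symmetry: dV = 4πr² dr.)
Carrying out the integral gives A² · 3·π·a_0^5.
Substituting a_0 = 2.83 gives A² = 0.0005845, so A = 0.02418.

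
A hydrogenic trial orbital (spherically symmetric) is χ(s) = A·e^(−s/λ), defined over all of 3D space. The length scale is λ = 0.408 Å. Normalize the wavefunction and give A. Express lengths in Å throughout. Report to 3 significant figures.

Normalization requires ∫|χ|² 4πs² ds = 1, integrated from 0 to ∞.
Using ∫₀^∞ sⁿ e^(−αs) ds = n!/αⁿ⁺¹, with χ = A·e^(−s/λ), the integral evaluates to A²·[π·λ^3].
Substituting λ = 0.408 gives A² = 4.687, so A = 2.165.

A ≈ 2.16 Å^(-3/2)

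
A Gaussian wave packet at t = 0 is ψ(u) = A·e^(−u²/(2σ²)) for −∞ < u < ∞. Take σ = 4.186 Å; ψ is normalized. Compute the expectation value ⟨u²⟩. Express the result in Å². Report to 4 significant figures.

⟨u²⟩ = ∫ u^2 |ψ|² du over the full domain.
Evaluating both integrals, ⟨u²⟩ = σ^2/2.
Putting σ = 4.186 gives 8.7613.

⟨u^2⟩ ≈ 8.761 Å^2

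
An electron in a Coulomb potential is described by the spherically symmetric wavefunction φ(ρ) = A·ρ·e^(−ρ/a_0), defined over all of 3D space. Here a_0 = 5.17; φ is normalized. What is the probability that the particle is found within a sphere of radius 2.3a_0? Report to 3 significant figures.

With dV = 4πρ²dρ, the probability is ∫|φ|² dV over ρ ≤ 2.3a_0.
A² is fixed by ∫₀^∞ 4πρ²|φ|² dρ = 1, i.e. A² = (3·π·a_0^5)^(−1).
In terms of u = ρ/a_0 (A², 4π and the length scale all cancel between numerator and denominator), P = [∫_{0}^{2.3} u^4·e^(-2·u) du] / [∫_{0}^{∞} u^4·e^(-2·u) du].
An antiderivative of u^4·e^(-2·u) is -(u^4/2 + u^3 + 3·u^2/2 + 3·u/2 + 3/4)·e^(-2·u); evaluating from 0 to 2.3 gives ≈ 0.36507, while the full integral is 3/4.
The region integral divided by the full integral gives P = 0.4868.

P ≈ 0.487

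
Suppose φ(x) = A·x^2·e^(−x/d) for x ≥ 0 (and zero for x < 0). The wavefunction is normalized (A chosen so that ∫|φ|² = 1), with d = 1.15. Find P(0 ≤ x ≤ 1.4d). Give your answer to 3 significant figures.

The probability is P = ∫ |φ|² dx over [0, 1.4d].
The normalization integral ∫|φ|²dx over the whole domain equals 3·d^5/4·A², and A² cancels in the ratio.
Substituting u = x/d, A² and the length scale cancel in the ratio: P = ∫_{0}^{1.4} u^4·e^(-2·u) du / ∫_{0}^{∞} u^4·e^(-2·u) du.
Using ∫ u^4·e^(-2·u) du = -(u^4/2 + u^3 + 3·u^2/2 + 3·u/2 + 3/4)·e^(-2·u), the numerator is ≈ 0.11424 and the denominator is 3/4.
Taking the ratio, P = 0.1523.

P ≈ 0.152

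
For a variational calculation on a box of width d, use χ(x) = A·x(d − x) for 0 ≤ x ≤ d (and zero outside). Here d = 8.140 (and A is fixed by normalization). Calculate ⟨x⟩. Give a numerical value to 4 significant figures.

By definition ⟨x⟩ = ∫ x |χ(x)|² dx.
Evaluating both integrals, ⟨x⟩ = d/2.
With d = 8.140, ⟨x⟩ = 4.0700.

⟨x⟩ ≈ 4.070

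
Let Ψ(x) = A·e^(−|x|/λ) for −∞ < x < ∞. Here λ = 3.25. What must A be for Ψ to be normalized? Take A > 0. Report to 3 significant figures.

The normalization condition is ∫|Ψ|² dx = 1 from −∞ to ∞.
Using ∫₀^∞ xⁿ e^(−αx) dx = n!/αⁿ⁺¹, carrying out the integral gives A² · λ.
Substituting λ = 3.25 gives A² = 0.3077, so A = 0.5547.

A ≈ 0.555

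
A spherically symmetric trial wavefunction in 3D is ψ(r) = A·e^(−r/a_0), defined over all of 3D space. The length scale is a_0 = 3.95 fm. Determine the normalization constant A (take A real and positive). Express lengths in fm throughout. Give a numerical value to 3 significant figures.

A ≈ 0.0719 fm^(-3/2)

The normalization condition is ∫|ψ|² 4πr² dr = 1 from 0 to ∞.
With ψ = A·e^(−r/a_0), the integral evaluates to A²·[π·a_0^3].
Plugging in a_0 = 3.95 yields A = 0.07187.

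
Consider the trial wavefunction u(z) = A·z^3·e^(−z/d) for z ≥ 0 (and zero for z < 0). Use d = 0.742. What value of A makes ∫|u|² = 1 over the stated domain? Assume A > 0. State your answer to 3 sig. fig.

A ≈ 1.20

We need A² ∫|f|² dz = 1, taking the integral from 0 to ∞.
With u = A·z^3·e^(−z/d), the integral evaluates to A²·[45·d^7/8].
Hence A² = 1/[45·d^7/8].
Substituting d = 0.742 gives A² = 1.436, so A = 1.198.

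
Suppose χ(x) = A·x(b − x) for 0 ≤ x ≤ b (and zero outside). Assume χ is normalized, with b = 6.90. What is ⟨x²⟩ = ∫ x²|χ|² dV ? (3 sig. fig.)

⟨x^2⟩ ≈ 13.6

The expectation value is the |χ|²-weighted average of x^2: ∫ x^2|χ|² dx.
Expanding the polynomial and integrating term by term, the ratio of the moment integral to the normalization integral gives ⟨x²⟩ = 2·b^2/7.
With b = 6.90, ⟨x^2⟩ = 13.60.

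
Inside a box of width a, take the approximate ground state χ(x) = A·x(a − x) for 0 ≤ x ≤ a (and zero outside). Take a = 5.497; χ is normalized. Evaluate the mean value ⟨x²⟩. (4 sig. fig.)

⟨x^2⟩ ≈ 8.633

⟨x²⟩ = ∫ x^2 |χ|² dx over the full domain.
Expanding the polynomial and integrating term by term, the ratio of the moment integral to the normalization integral gives ⟨x²⟩ = 2·a^2/7.
With a = 5.497, ⟨x^2⟩ = 8.6334.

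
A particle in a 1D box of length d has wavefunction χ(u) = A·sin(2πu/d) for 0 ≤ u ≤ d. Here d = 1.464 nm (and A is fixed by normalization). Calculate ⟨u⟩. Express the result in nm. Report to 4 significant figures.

⟨u⟩ ≈ 0.7320 nm

By definition ⟨u⟩ = ∫ u |χ(u)|² du.
Evaluating both integrals, ⟨u⟩ = d/2.
Putting d = 1.464 gives 0.73200.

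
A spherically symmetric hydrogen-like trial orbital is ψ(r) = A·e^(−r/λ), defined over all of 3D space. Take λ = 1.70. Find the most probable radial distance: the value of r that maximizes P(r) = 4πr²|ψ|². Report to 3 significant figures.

Differentiate P(r) = 4πr²|ψ|² with respect to r and set to zero.
This gives r = λ.
With λ = 1.70, the most probable radial distance is 1.700.

r ≈ 1.70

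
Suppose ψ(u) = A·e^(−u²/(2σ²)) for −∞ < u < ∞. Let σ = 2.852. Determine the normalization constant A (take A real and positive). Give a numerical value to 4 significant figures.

A ≈ 0.4448

Normalization requires ∫|ψ|² du = 1, integrated from −∞ to ∞.
With ∫_{−∞}^{∞} u^(2m) e^(−αu²) du = (2m−1)!!·√π / (2^m α^(m+1/2)), with ψ = A·e^(−u²/(2σ²)), the integral evaluates to A²·[√(π)·σ].
Plugging in σ = 2.852 yields A = 0.44477.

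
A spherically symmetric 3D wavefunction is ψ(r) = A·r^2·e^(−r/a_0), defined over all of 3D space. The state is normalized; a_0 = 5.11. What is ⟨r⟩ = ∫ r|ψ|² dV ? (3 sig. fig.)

⟨r⟩ ≈ 17.9

By definition ⟨r⟩ = ∫ r |ψ(r)|² 4πr² dr.
The ratio of the moment integral to the normalization integral gives ⟨r⟩ = 7·a_0/2.
With a_0 = 5.11, ⟨r⟩ = 17.89.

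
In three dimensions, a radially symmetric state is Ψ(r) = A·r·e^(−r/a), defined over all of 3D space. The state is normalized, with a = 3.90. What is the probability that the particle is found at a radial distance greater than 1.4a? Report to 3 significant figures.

P ≈ 0.848

P = ∫ |Ψ|² 4πr² dr over r > 1.4a.
The full normalization integral is A²·[3·π·a^5] = 1, fixing A².
Substituting u = r/a, A², 4π and the length scale all cancel in the ratio: P = ∫_{1.4}^{∞} u^4·e^(-2·u) du / ∫_{0}^{∞} u^4·e^(-2·u) du.
Using ∫ u^4·e^(-2·u) du = -(u^4/2 + u^3 + 3·u^2/2 + 3·u/2 + 3/4)·e^(-2·u), the numerator is ≈ 0.63576 and the denominator is 3/4.
Taking the ratio yields P = 0.8477.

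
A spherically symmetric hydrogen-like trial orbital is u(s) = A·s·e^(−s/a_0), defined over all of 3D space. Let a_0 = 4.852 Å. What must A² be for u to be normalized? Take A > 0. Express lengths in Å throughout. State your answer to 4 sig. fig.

A^2 ≈ 0.00003946 Å^(-5)

We need A² ∫|f|² 4πs² ds = 1, taking the integral from 0 to ∞.
Carrying out the integral gives A² · 3·π·a_0^5.
Hence A² = 1/[3·π·a_0^5].
Plugging in a_0 = 4.852 yields A = 0.0062815.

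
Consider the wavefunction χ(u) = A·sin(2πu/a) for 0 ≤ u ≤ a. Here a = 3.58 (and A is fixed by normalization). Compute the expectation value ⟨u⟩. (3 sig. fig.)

The expectation value is the |χ|²-weighted average of u: ∫ u|χ|² du.
Since the A² factors cancel between numerator and denominator, ⟨u⟩ = a/2.
Putting a = 3.58 gives 1.790.

⟨u⟩ ≈ 1.79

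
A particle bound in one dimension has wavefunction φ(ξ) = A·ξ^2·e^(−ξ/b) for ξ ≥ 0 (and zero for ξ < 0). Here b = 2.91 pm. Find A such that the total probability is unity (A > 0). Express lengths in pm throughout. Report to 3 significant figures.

Normalization requires ∫|φ|² dξ = 1, integrated from 0 to ∞.
With φ = A·ξ^2·e^(−ξ/b), the integral evaluates to A²·[3·b^5/4].
Setting this equal to 1 gives A² = 1/(3·b^5/4).
With b = 2.91: A² = 0.006390 and A = 0.07993.

A ≈ 0.0799 pm^(-5/2)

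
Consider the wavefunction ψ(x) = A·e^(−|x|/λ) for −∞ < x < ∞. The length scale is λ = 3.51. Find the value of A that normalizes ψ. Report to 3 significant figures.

Require ∫ |ψ|² dx = 1 over the whole domain.
∫|ψ|² dx = A²·(λ).
So A² = (λ)^(−1).
Substituting λ = 3.51 gives A² = 0.2849, so A = 0.5338.

A ≈ 0.534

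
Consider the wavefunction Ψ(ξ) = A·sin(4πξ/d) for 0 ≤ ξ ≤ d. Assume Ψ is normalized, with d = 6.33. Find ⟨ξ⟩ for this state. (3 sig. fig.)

⟨ξ⟩ ≈ 3.17

⟨ξ⟩ = ∫ ξ |Ψ|² dξ over the full domain.
Using sin²θ = (1 − cos 2θ)/2, since the A² factors cancel between numerator and denominator, ⟨ξ⟩ = d/2.
With d = 6.33, ⟨ξ⟩ = 3.165.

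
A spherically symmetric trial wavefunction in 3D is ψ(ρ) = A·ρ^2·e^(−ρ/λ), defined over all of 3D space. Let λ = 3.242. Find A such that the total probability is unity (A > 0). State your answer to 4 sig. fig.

The normalization condition is ∫|ψ|² 4πρ² dρ = 1 from 0 to ∞.
The angular integral contributes 4π, leaving ∫₀^∞ ρ²|ψ|² dρ.
Carrying out the integral gives A² · 45·π·λ^7/2.
Hence A² = 1/[45·π·λ^7/2].
Plugging in λ = 3.242 yields A = 0.0019386.

A ≈ 0.001939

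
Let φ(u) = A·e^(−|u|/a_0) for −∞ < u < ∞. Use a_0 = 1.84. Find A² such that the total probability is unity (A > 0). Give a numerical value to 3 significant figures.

A^2 ≈ 0.543

Require ∫ |φ|² du = 1 over the whole domain.
∫|φ|² du = A²·(a_0).
Hence A² = 1/[a_0].
Substituting a_0 = 1.84 gives A² = 0.5435, so A = 0.7372.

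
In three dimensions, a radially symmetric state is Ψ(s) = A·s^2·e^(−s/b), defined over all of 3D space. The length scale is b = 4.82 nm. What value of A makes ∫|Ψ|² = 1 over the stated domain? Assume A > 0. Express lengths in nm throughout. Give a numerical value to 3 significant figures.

A ≈ 0.000484 nm^(-7/2)

Require ∫ |Ψ|² 4πs² ds = 1 over the whole domain.
(Spherical symmetry: dV = 4πs² ds.)
Recall ∫₀^∞ s^m e^(−s/β) ds = m!·β^(m+1), carrying out the integral gives A² · 45·π·b^7/2.
Plugging in b = 4.82 yields A = 0.0004838.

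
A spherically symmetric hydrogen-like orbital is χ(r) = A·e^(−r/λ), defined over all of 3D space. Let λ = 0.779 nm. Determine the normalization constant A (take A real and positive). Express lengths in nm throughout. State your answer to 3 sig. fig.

Normalization requires ∫|χ|² 4πr² dr = 1, integrated from 0 to ∞.
Using ∫₀^∞ rⁿ e^(−αr) dr = n!/αⁿ⁺¹, carrying out the integral gives A² · π·λ^3.
Setting this equal to 1 gives A² = 1/(π·λ^3).
Substituting λ = 0.779 gives A² = 0.6733, so A = 0.8206.

A ≈ 0.821 nm^(-3/2)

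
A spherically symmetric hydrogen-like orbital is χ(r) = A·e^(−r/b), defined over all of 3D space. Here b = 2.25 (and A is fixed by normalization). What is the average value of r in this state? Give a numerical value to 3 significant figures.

The expectation value is the |χ|²-weighted average of r: ∫ r|χ|² 4πr² dr.
Using ∫₀^∞ rⁿ e^(−αr) dr = n!/αⁿ⁺¹, the ratio of the moment integral to the normalization integral gives ⟨r⟩ = 3·b/2.
Putting b = 2.25 gives 3.375.

⟨r⟩ ≈ 3.38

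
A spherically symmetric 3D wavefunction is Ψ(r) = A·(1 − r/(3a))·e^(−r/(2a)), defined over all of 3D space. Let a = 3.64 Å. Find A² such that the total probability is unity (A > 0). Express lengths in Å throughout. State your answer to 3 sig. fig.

A^2 ≈ 0.00248 Å^(-3)

Require ∫ |Ψ|² 4πr² dr = 1 over the whole domain.
With ∫₀^∞ r^4 e^(−αr) dr = 4!/α^5, with Ψ = A·(1 − r/(3a))·e^(−r/(2a)), the integral evaluates to A²·[8·π·a^3/3].
With a = 3.64: A² = 0.002475 and A = 0.04975.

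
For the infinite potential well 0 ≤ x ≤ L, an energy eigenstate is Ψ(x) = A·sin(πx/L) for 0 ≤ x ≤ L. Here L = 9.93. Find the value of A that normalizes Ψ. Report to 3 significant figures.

A ≈ 0.449

Require ∫ |Ψ|² dx = 1 over the whole domain.
Using sin²θ = (1 − cos 2θ)/2, ∫|Ψ|² dx = A²·(L/2).
So A² = (L/2)^(−1).
Plugging in L = 9.93 yields A = 0.4488.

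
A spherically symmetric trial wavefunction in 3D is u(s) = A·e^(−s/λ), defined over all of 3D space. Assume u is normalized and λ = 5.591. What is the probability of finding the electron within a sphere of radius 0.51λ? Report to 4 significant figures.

Integrate the radial probability density 4πs²|u|² over s ≤ 0.51λ.
Normalization gives A² = 1/(π·λ^3).
Substituting t = s/λ, A², 4π and the length scale all cancel in the ratio: P = ∫_{0}^{0.51} t^2·e^(-2·t) dt / ∫_{0}^{∞} t^2·e^(-2·t) dt.
Using ∫ t^2·e^(-2·t) dt = -(2·t^2 + 2·t + 1)·e^(-2·t)/4, the numerator is ≈ 0.0210042 and the denominator is 1/4.
Taking the ratio yields P = 0.084017.

P ≈ 0.08402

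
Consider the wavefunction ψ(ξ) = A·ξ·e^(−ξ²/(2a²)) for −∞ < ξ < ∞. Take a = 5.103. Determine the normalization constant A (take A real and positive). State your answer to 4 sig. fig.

Require ∫ |ψ|² dξ = 1 over the whole domain.
With ∫_{−∞}^{∞} ξ^(2m) e^(−αξ²) dξ = (2m−1)!!·√π / (2^m α^(m+1/2)), with ψ = A·ξ·e^(−ξ²/(2a²)), the integral evaluates to A²·[√(π)·a^3/2].
Setting this equal to 1 gives A² = 1/(√(π)·a^3/2).
Substituting a = 5.103 gives A² = 0.0084914, so A = 0.092149.

A ≈ 0.09215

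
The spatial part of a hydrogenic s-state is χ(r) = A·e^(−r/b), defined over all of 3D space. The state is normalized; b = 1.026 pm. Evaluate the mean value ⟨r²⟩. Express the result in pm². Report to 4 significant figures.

⟨r^2⟩ ≈ 3.158 pm^2

⟨r²⟩ = ∫ r^2 |χ|² 4πr² dr over the full domain.
With ∫₀^∞ r^4 e^(−αr) dr = 4!/α^5, the ratio of the moment integral to the normalization integral gives ⟨r²⟩ = 3·b^2.
Putting b = 1.026 gives 3.1580.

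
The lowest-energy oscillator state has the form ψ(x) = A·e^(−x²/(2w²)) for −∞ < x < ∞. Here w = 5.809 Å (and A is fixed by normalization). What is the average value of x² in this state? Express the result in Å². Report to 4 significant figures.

⟨x^2⟩ ≈ 16.87 Å^2

The expectation value is the |ψ|²-weighted average of x^2: ∫ x^2|ψ|² dx.
The ratio of the moment integral to the normalization integral gives ⟨x²⟩ = w^2/2.
With w = 5.809, ⟨x^2⟩ = 16.872.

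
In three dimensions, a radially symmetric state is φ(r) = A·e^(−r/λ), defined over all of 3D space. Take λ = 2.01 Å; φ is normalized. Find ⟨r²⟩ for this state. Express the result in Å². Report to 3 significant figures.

By definition ⟨r²⟩ = ∫ r^2 |φ(r)|² 4πr² dr.
Using ∫₀^∞ rⁿ e^(−αr) dr = n!/αⁿ⁺¹, since the A² factors cancel between numerator and denominator, ⟨r²⟩ = 3·λ^2.
Putting λ = 2.01 gives 12.12.

⟨r^2⟩ ≈ 12.1 Å^2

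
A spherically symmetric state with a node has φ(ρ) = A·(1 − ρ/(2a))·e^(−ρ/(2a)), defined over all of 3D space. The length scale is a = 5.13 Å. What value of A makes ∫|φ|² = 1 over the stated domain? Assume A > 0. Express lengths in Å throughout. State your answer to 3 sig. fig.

A ≈ 0.0172 Å^(-3/2)

Require ∫ |φ|² 4πρ² dρ = 1 over the whole domain.
Using ∫₀^∞ ρⁿ e^(−αρ) dρ = n!/αⁿ⁺¹, the integral (without the A² prefactor) comes out to 8·π·a^3.
Setting this equal to 1 gives A² = 1/(8·π·a^3).
With a = 5.13: A² = 0.0002947 and A = 0.01717.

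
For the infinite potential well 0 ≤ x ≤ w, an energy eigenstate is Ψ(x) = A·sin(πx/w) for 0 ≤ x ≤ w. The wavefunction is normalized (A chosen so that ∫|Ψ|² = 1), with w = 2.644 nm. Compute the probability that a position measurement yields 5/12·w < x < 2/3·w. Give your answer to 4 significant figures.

P ≈ 0.4674

|Ψ|² is the probability density, so P = ∫_{5/12·w}^{2/3·w} |Ψ|² dx.
With A² fixed by ∫|Ψ|² = 1, i.e. A² = (w/2)^(−1), substitute and integrate.
In terms of u = x/w (A² and the length scale cancel between numerator and denominator), P = [∫_{5/12}^{2/3} sin(π·u)^2 du] / [∫_{0}^{1} sin(π·u)^2 du].
An antiderivative of sin(π·u)^2 is u/2 - sin(2·π·u)/(4·π); evaluating from 5/12 to 2/3 gives 1/(8·π) + √(3)/(8·π) + 1/8, while the full integral is 1/2.
Evaluating gives P = (1 + √(3) + π)/(4·π).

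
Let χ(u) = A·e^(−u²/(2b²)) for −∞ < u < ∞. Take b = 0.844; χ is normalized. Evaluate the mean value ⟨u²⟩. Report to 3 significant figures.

⟨u²⟩ = ∫ u^2 |χ|² du over the full domain.
Differentiating ∫e^(−αu²) du = √(π/α) under α to get the higher moments, since the A² factors cancel between numerator and denominator, ⟨u²⟩ = b^2/2.
With b = 0.844, ⟨u^2⟩ = 0.3562.

⟨u^2⟩ ≈ 0.356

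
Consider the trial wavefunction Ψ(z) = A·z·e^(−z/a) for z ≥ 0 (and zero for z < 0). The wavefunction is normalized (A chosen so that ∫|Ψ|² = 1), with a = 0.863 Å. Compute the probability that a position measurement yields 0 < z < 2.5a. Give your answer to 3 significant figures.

The probability is P = ∫ |Ψ|² dz over [0, 2.5a].
Since A² = 1/(a^3/4), this is the region integral divided by the full normalization integral.
Let u = z/a; then A² and the length scale cancel, so P = ∫_{0}^{2.5} u^2·e^(-2·u) du ÷ ∫_{0}^{∞} u^2·e^(-2·u) du.
With ∫ u^2·e^(-2·u) du = -(2·u^2 + 2·u + 1)·e^(-2·u)/4 + C, the region integral is 1/4 - 37·e^(-5)/8 and the full one is 1/4.
The result is P = 0.8753.

P ≈ 0.875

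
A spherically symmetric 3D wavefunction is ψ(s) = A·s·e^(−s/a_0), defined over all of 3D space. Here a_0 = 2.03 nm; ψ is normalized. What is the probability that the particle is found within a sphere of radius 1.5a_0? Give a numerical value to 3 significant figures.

With dV = 4πs²ds, the probability is ∫|ψ|² dV over s ≤ 1.5a_0.
A² is fixed by ∫₀^∞ 4πs²|ψ|² ds = 1, i.e. A² = (3·π·a_0^5)^(−1).
In terms of u = s/a_0 (A², 4π and the length scale all cancel between numerator and denominator), P = [∫_{0}^{1.5} u^4·e^(-2·u) du] / [∫_{0}^{∞} u^4·e^(-2·u) du].
Using ∫ u^4·e^(-2·u) du = -(u^4/2 + u^3 + 3·u^2/2 + 3·u/2 + 3/4)·e^(-2·u), the numerator is 3/4 - 393·e^(-3)/32 and the denominator is 3/4.
Taking the ratio yields P = 0.1847.

P ≈ 0.185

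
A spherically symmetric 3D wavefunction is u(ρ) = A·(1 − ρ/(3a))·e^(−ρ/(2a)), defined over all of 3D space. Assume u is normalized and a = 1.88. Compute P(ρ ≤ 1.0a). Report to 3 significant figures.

Integrate the radial probability density 4πρ²|u|² over ρ ≤ 1.0a.
A² is fixed by ∫₀^∞ 4πρ²|u|² dρ = 1, i.e. A² = (8·π·a^3/3)^(−1).
Let t = ρ/a; then A², 4π and the length scale all cancel, so P = ∫_{0}^{1.0} t^2·(1 - t/3)^2·e^(-t) dt ÷ ∫_{0}^{∞} t^2·(1 - t/3)^2·e^(-t) dt.
Using ∫ t^2·(1 - t/3)^2·e^(-t) dt = (-t^4 + 2·t^3 - 3·t^2 - 6·t - 6)·e^(-t)/9, the numerator is 2/3 - 14·e^(-1)/9 and the denominator is 2/3.
The region integral divided by the full integral gives P = 0.1416.

P ≈ 0.142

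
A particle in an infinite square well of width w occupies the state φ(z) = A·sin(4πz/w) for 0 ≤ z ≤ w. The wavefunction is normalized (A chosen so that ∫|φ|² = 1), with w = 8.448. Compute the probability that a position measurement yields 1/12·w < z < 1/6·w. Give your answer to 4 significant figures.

P ≈ 0.1522

The probability is P = ∫ |φ|² dz over [1/12·w, 1/6·w].
The normalization integral ∫|φ|²dz over the whole domain equals w/2·A², and A² cancels in the ratio.
In terms of u = z/w (A² and the length scale cancel between numerator and denominator), P = [∫_{1/12}^{1/6} sin(4·π·u)^2 du] / [∫_{0}^{1} sin(4·π·u)^2 du].
Using ∫ sin(4·π·u)^2 du = u/2 - sin(4·π·u)·cos(4·π·u)/(8·π), the numerator is √(3)/(16·π) + 1/24 and the denominator is 1/2.
Evaluating gives P = (√(3)/8 + π/12)/π.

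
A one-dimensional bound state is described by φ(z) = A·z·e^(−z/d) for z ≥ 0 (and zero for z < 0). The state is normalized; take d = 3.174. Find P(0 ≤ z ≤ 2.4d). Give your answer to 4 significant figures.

P = ∫_{0}^{2.4d} |φ(z)|² dz.
With A² fixed by ∫|φ|² = 1, i.e. A² = (d^3/4)^(−1), substitute and integrate.
Let u = z/d; then A² and the length scale cancel, so P = ∫_{0}^{2.4} u^2·e^(-2·u) du ÷ ∫_{0}^{∞} u^2·e^(-2·u) du.
With ∫ u^2·e^(-2·u) du = -(2·u^2 + 2·u + 1)·e^(-2·u)/4 + C, the region integral is 1/4 - 433·e^(-24/5)/100 and the full one is 1/4.
Taking the ratio, P = 0.85746.

P ≈ 0.8575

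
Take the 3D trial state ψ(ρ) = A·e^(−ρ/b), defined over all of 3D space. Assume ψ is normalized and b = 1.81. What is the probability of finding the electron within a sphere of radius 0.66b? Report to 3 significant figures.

P = ∫ |ψ|² 4πρ² dρ over ρ ≤ 0.66b.
A² is fixed by ∫₀^∞ 4πρ²|ψ|² dρ = 1, i.e. A² = (π·b^3)^(−1).
In terms of u = ρ/b (A², 4π and the length scale all cancel between numerator and denominator), P = [∫_{0}^{0.66} u^2·e^(-2·u) du] / [∫_{0}^{∞} u^2·e^(-2·u) du].
Using ∫ u^2·e^(-2·u) du = -(2·u^2 + 2·u + 1)·e^(-2·u)/4, the numerator is 1/4 - 3989·e^(-33/25)/5000 and the denominator is 1/4.
This evaluates to P = 0.1475.

P ≈ 0.148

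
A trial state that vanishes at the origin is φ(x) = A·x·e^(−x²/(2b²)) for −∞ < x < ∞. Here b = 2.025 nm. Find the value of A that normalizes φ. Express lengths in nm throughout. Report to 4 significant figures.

A ≈ 0.3686 nm^(-3/2)

Require ∫ |φ|² dx = 1 over the whole domain.
With φ = A·x·e^(−x²/(2b²)), the integral evaluates to A²·[√(π)·b^3/2].
Hence A² = 1/[√(π)·b^3/2].
Plugging in b = 2.025 yields A = 0.36863.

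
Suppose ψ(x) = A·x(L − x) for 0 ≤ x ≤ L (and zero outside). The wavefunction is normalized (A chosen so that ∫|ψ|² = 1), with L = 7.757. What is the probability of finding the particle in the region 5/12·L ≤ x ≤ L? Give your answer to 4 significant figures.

P ≈ 0.6534

The probability is P = ∫ |ψ|² dx over [5/12·L, L].
With A² fixed by ∫|ψ|² = 1, i.e. A² = (L^5/30)^(−1), substitute and integrate.
Let u = x/L; then A² and the length scale cancel, so P = ∫_{5/12}^{1} u^2·(1 - u)^2 du ÷ ∫_{0}^{1} u^2·(1 - u)^2 du.
Using ∫ u^2·(1 - u)^2 du = u^3·(6·u^2 - 15·u + 10)/30, the numerator is ≈ 0.0217794 and the denominator is 1/30.
This works out to P = 0.65338.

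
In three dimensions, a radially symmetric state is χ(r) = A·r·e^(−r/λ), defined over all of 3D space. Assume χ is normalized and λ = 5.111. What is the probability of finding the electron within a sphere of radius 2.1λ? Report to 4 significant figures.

P ≈ 0.4102

Integrate the radial probability density 4πr²|χ|² over r ≤ 2.1λ.
The full normalization integral is A²·[3·π·λ^5] = 1, fixing A².
In terms of u = r/λ (A², 4π and the length scale all cancel between numerator and denominator), P = [∫_{0}^{2.1} u^4·e^(-2·u) du] / [∫_{0}^{∞} u^4·e^(-2·u) du].
With ∫ u^4·e^(-2·u) du = -(u^4/2 + u^3 + 3·u^2/2 + 3·u/2 + 3/4)·e^(-2·u) + C, the region integral is ≈ 0.307630 and the full one is 3/4.
This evaluates to P = 0.41017.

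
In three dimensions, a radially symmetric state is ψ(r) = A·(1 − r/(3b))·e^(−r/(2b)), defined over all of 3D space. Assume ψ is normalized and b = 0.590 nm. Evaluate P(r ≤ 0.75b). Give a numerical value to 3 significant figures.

P ≈ 0.0820

With dV = 4πr²dr, the probability is ∫|ψ|² dV over r ≤ 0.75b.
Normalization gives A² = 1/(8·π·b^3/3).
Let u = r/b; then A², 4π and the length scale all cancel, so P = ∫_{0}^{0.75} u^2·(1 - u/3)^2·e^(-u) du ÷ ∫_{0}^{∞} u^2·(1 - u/3)^2·e^(-u) du.
Using ∫ u^2·(1 - u/3)^2·e^(-u) du = (-u^4 + 2·u^3 - 3·u^2 - 6·u - 6)·e^(-u)/9, the numerator is 2/3 - 995·e^(-3/4)/768 and the denominator is 2/3.
Taking the ratio yields P = 0.08202.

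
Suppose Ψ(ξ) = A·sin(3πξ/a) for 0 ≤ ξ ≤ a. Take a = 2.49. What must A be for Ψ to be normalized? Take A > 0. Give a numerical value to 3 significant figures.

A ≈ 0.896

Require ∫ |Ψ|² dξ = 1 over the whole domain.
∫|Ψ|² dξ = A²·(a/2).
So A² = (a/2)^(−1).
Plugging in a = 2.49 yields A = 0.8962.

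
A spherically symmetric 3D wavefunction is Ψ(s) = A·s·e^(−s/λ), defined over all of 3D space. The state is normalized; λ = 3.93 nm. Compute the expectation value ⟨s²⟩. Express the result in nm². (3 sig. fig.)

⟨s^2⟩ ≈ 116 nm^2

The expectation value is the |Ψ|²-weighted average of s^2: ∫ s^2|Ψ|² 4πs² ds.
The ratio of the moment integral to the normalization integral gives ⟨s²⟩ = 15·λ^2/2.
Putting λ = 3.93 gives 115.8.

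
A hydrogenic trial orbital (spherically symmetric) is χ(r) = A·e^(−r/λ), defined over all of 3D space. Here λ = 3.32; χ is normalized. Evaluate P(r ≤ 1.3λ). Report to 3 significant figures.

P = ∫ |χ|² 4πr² dr over r ≤ 1.3λ.
Normalization gives A² = 1/(π·λ^3).
Let u = r/λ; then A², 4π and the length scale all cancel, so P = ∫_{0}^{1.3} u^2·e^(-2·u) du ÷ ∫_{0}^{∞} u^2·e^(-2·u) du.
Using ∫ u^2·e^(-2·u) du = -(2·u^2 + 2·u + 1)·e^(-2·u)/4, the numerator is 1/4 - 349·e^(-13/5)/200 and the denominator is 1/4.
This evaluates to P = 0.4816.

P ≈ 0.482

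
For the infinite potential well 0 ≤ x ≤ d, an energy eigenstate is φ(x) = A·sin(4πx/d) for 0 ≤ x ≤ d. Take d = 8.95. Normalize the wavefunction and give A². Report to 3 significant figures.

The normalization condition is ∫|φ|² dx = 1 from 0 to d.
With φ = A·sin(4πx/d), the integral evaluates to A²·[d/2].
Hence A² = 1/[d/2].
Plugging in d = 8.95 yields A = 0.4727.

A^2 ≈ 0.223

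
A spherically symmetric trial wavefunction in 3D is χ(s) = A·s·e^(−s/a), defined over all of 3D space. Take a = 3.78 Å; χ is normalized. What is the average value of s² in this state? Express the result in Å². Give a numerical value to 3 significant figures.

⟨s²⟩ = ∫ s^2 |χ|² 4πs² ds over the full domain.
Since the A² factors cancel between numerator and denominator, ⟨s²⟩ = 15·a^2/2.
Putting a = 3.78 gives 107.2.

⟨s^2⟩ ≈ 107 Å^2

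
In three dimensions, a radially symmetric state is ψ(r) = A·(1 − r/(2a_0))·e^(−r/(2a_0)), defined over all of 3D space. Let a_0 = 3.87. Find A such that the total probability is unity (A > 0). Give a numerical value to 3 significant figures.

A ≈ 0.0262

Normalization requires ∫|ψ|² 4πr² dr = 1, integrated from 0 to ∞.
The angular integral contributes 4π, leaving ∫₀^∞ r²|ψ|² dr.
Using ∫₀^∞ rⁿ e^(−αr) dr = n!/αⁿ⁺¹, the integral (without the A² prefactor) comes out to 8·π·a_0^3.
Setting this equal to 1 gives A² = 1/(8·π·a_0^3).
Plugging in a_0 = 3.87 yields A = 0.02620.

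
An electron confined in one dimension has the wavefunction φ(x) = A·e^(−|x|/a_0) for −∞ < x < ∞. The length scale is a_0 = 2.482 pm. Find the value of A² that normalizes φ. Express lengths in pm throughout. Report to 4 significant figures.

We need A² ∫|f|² dx = 1, taking the integral from −∞ to ∞.
The integral (without the A² prefactor) comes out to a_0.
Setting this equal to 1 gives A² = 1/(a_0).
With a_0 = 2.482: A² = 0.40290 and A = 0.63474.

A^2 ≈ 0.4029 pm^(-1)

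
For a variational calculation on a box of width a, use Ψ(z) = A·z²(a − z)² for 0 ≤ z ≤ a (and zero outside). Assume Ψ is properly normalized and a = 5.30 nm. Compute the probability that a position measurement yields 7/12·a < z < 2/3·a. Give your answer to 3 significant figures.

|Ψ|² is the probability density, so P = ∫_{7/12·a}^{2/3·a} |Ψ|² dz.
The normalization integral ∫|Ψ|²dz over the whole domain equals a^9/630·A², and A² cancels in the ratio.
Let u = z/a; then A² and the length scale cancel, so P = ∫_{7/12}^{2/3} u^4·(1 - u)^4 du ÷ ∫_{0}^{1} u^4·(1 - u)^4 du.
An antiderivative of u^4·(1 - u)^4 is u^5·(70·u^4 - 315·u^3 + 540·u^2 - 420·u + 126)/630; evaluating from 7/12 to 2/3 gives ≈ 0.00024997, while the full integral is 1/630.
The result is P = 0.1575.

P ≈ 0.157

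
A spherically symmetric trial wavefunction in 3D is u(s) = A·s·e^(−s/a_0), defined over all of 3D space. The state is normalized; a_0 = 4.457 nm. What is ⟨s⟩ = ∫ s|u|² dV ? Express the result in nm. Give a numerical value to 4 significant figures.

⟨s⟩ ≈ 11.14 nm

The expectation value is the |u|²-weighted average of s: ∫ s|u|² 4πs² ds.
Evaluating both integrals, ⟨s⟩ = 5·a_0/2.
With a_0 = 4.457, ⟨s⟩ = 11.143.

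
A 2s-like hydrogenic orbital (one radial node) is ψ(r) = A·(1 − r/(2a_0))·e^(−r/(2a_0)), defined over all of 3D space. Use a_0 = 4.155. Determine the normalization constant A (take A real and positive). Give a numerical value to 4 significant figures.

A ≈ 0.02355

Require ∫ |ψ|² 4πr² dr = 1 over the whole domain.
The angular integral contributes 4π, leaving ∫₀^∞ r²|ψ|² dr.
Carrying out the integral gives A² · 8·π·a_0^3.
So A² = (8·π·a_0^3)^(−1).
Plugging in a_0 = 4.155 yields A = 0.023552.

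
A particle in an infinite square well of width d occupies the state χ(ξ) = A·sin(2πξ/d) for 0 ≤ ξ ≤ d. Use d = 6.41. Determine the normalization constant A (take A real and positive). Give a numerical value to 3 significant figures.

A ≈ 0.559

We need A² ∫|f|² dξ = 1, taking the integral from 0 to d.
Carrying out the integral gives A² · d/2.
With d = 6.41: A² = 0.3120 and A = 0.5586.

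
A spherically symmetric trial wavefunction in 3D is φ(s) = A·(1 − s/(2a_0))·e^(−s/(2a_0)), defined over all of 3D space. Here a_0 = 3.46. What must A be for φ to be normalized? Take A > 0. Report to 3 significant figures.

A ≈ 0.0310

The normalization condition is ∫|φ|² 4πs² ds = 1 from 0 to ∞.
The angular integral contributes 4π, leaving ∫₀^∞ s²|φ|² ds.
With φ = A·(1 − s/(2a_0))·e^(−s/(2a_0)), the integral evaluates to A²·[8·π·a_0^3].
Setting this equal to 1 gives A² = 1/(8·π·a_0^3).
Substituting a_0 = 3.46 gives A² = 0.0009606, so A = 0.03099.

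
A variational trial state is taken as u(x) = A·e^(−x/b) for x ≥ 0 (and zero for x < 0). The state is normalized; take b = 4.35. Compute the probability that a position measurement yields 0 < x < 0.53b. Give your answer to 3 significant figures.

The probability is P = ∫ |u|² dx over [0, 0.53b].
Since A² = 1/(b/2), this is the region integral divided by the full normalization integral.
Substituting t = x/b, A² and the length scale cancel in the ratio: P = ∫_{0}^{0.53} e^(-2·t) dt / ∫_{0}^{∞} e^(-2·t) dt.
With ∫ e^(-2·t) dt = -e^(-2·t)/2 + C, the region integral is 1/2 - e^(-53/50)/2 and the full one is 1/2.
This works out to P = 0.6535.

P ≈ 0.654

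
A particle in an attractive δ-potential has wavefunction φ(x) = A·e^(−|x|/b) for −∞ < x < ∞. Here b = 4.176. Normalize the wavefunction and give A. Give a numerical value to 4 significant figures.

A ≈ 0.4894

We need A² ∫|f|² dx = 1, taking the integral from −∞ to ∞.
Using ∫₀^∞ xⁿ e^(−αx) dx = n!/αⁿ⁺¹, the integral (without the A² prefactor) comes out to b.
With b = 4.176: A² = 0.23946 and A = 0.48935.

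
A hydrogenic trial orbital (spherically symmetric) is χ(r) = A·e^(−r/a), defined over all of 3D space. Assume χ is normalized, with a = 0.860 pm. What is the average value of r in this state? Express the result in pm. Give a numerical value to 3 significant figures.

⟨r⟩ ≈ 1.29 pm

By definition ⟨r⟩ = ∫ r |χ(r)|² 4πr² dr.
Evaluating both integrals, ⟨r⟩ = 3·a/2.
Putting a = 0.860 gives 1.290.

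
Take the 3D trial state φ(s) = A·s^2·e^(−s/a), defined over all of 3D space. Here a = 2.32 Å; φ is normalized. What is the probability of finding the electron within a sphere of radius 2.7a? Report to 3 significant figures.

With dV = 4πs²ds, the probability is ∫|φ|² dV over s ≤ 2.7a.
Normalization gives A² = 1/(45·π·a^7/2).
Let u = s/a; then A², 4π and the length scale all cancel, so P = ∫_{0}^{2.7} u^6·e^(-2·u) du ÷ ∫_{0}^{∞} u^6·e^(-2·u) du.
An antiderivative of u^6·e^(-2·u) is -(4·u^6 + 12·u^5 + 30·u^4 + 60·u^3 + 90·u^2 + 90·u + 45)·e^(-2·u)/8; evaluating from 0 to 2.7 gives ≈ 1.6781, while the full integral is 45/8.
This evaluates to P = 0.2983.

P ≈ 0.298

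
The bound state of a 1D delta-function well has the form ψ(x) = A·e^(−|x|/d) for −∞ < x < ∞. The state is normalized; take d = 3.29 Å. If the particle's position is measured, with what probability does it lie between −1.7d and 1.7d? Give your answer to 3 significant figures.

|ψ|² is the probability density, so P = ∫_{−1.7d}^{1.7d} |ψ|² dx.
The normalization integral ∫|ψ|²dx over the whole domain equals d·A², and A² cancels in the ratio.
By symmetry take twice the x ≥ 0 contribution in numerator and denominator; the 2's cancel. In terms of u = x/d (A² and the length scale cancel between numerator and denominator), P = [∫_{0}^{1.7} e^(-2·u) du] / [∫_{0}^{∞} e^(-2·u) du].
Using ∫ e^(-2·u) du = -e^(-2·u)/2, the numerator is 1/2 - e^(-17/5)/2 and the denominator is 1/2.
Taking the ratio, P = 0.9666.

P ≈ 0.967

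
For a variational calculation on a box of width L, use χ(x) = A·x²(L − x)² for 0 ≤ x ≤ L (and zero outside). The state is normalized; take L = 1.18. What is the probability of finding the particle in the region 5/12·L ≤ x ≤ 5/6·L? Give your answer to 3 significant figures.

P = ∫_{5/12·L}^{5/6·L} |χ(x)|² dx.
The normalization integral ∫|χ|²dx over the whole domain equals L^9/630·A², and A² cancels in the ratio.
Let u = x/L; then A² and the length scale cancel, so P = ∫_{5/12}^{5/6} u^4·(1 - u)^4 du ÷ ∫_{0}^{1} u^4·(1 - u)^4 du.
With ∫ u^4·(1 - u)^4 du = u^5·(70·u^4 - 315·u^3 + 540·u^2 - 420·u + 126)/630 + C, the region integral is ≈ 0.0010932 and the full one is 1/630.
Taking the ratio, P = 0.6887.

P ≈ 0.689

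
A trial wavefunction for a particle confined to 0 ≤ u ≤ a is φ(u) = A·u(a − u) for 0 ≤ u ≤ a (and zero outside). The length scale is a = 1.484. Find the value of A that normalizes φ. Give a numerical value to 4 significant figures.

A ≈ 2.042

We need A² ∫|f|² du = 1, taking the integral from 0 to a.
∫|φ|² du = A²·(a^5/30).
So A² = (a^5/30)^(−1).
With a = 1.484: A² = 4.1682 and A = 2.0416.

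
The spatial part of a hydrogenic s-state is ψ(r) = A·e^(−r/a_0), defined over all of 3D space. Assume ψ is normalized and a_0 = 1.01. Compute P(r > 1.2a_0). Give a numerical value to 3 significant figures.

Integrate the radial probability density 4πr²|ψ|² over r > 1.2a_0.
A² is fixed by ∫₀^∞ 4πr²|ψ|² dr = 1, i.e. A² = (π·a_0^3)^(−1).
Let u = r/a_0; then A², 4π and the length scale all cancel, so P = ∫_{1.2}^{∞} u^2·e^(-2·u) du ÷ ∫_{0}^{∞} u^2·e^(-2·u) du.
Using ∫ u^2·e^(-2·u) du = -(2·u^2 + 2·u + 1)·e^(-2·u)/4, the numerator is 157·e^(-12/5)/100 and the denominator is 1/4.
The region integral divided by the full integral gives P = 0.5697.

P ≈ 0.570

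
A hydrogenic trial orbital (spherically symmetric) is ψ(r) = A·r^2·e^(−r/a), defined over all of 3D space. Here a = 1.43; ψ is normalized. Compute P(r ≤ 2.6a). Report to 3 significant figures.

P ≈ 0.268

Integrate the radial probability density 4πr²|ψ|² over r ≤ 2.6a.
The full normalization integral is A²·[45·π·a^7/2] = 1, fixing A².
Substituting u = r/a, A², 4π and the length scale all cancel in the ratio: P = ∫_{0}^{2.6} u^6·e^(-2·u) du / ∫_{0}^{∞} u^6·e^(-2·u) du.
Using ∫ u^6·e^(-2·u) du = -(4·u^6 + 12·u^5 + 30·u^4 + 60·u^3 + 90·u^2 + 90·u + 45)·e^(-2·u)/8, the numerator is ≈ 1.5053 and the denominator is 45/8.
Taking the ratio yields P = 0.2676.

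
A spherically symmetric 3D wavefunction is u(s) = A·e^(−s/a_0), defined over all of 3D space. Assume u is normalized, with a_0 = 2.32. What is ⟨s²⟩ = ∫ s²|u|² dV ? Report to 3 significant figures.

By definition ⟨s²⟩ = ∫ s^2 |u(s)|² 4πs² ds.
Evaluating both integrals, ⟨s²⟩ = 3·a_0^2.
Putting a_0 = 2.32 gives 16.15.

⟨s^2⟩ ≈ 16.1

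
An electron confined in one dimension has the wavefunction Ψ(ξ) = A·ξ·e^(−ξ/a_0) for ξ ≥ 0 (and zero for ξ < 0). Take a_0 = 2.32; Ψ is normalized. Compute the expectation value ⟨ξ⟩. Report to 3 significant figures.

By definition ⟨ξ⟩ = ∫ ξ |Ψ(ξ)|² dξ.
Evaluating both integrals, ⟨ξ⟩ = 3·a_0/2.
Putting a_0 = 2.32 gives 3.480.

⟨ξ⟩ ≈ 3.48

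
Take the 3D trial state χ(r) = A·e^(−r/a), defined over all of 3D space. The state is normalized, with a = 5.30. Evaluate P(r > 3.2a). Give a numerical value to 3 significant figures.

With dV = 4πr²dr, the probability is ∫|χ|² dV over r > 3.2a.
The full normalization integral is A²·[π·a^3] = 1, fixing A².
Let u = r/a; then A², 4π and the length scale all cancel, so P = ∫_{3.2}^{∞} u^2·e^(-2·u) du ÷ ∫_{0}^{∞} u^2·e^(-2·u) du.
With ∫ u^2·e^(-2·u) du = -(2·u^2 + 2·u + 1)·e^(-2·u)/4 + C, the region integral is 697·e^(-32/5)/100 and the full one is 1/4.
Taking the ratio yields P = 0.04632.

P ≈ 0.0463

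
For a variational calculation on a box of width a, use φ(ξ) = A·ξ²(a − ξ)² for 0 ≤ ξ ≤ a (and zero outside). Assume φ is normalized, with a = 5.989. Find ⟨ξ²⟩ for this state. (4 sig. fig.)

⟨ξ²⟩ = ∫ ξ^2 |φ|² dξ over the full domain.
Since the A² factors cancel between numerator and denominator, ⟨ξ²⟩ = 3·a^2/11.
With a = 5.989, ⟨ξ^2⟩ = 9.7822.

⟨ξ^2⟩ ≈ 9.782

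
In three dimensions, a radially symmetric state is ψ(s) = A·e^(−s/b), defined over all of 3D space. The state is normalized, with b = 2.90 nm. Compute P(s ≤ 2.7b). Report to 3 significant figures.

P = ∫ |ψ|² 4πs² ds over s ≤ 2.7b.
The full normalization integral is A²·[π·b^3] = 1, fixing A².
Substituting u = s/b, A², 4π and the length scale all cancel in the ratio: P = ∫_{0}^{2.7} u^2·e^(-2·u) du / ∫_{0}^{∞} u^2·e^(-2·u) du.
With ∫ u^2·e^(-2·u) du = -(2·u^2 + 2·u + 1)·e^(-2·u)/4 + C, the region integral is 1/4 - 1049·e^(-27/5)/200 and the full one is 1/4.
This evaluates to P = 0.9052.

P ≈ 0.905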